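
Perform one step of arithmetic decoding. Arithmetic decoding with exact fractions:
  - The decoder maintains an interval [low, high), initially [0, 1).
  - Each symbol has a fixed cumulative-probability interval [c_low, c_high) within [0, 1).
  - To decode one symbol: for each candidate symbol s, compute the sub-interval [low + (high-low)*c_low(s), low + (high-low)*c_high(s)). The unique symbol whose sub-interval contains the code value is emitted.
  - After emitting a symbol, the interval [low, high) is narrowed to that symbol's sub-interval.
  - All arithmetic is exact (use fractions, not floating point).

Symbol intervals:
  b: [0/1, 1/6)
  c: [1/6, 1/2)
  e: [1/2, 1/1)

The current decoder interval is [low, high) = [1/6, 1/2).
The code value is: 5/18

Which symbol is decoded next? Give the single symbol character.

Interval width = high − low = 1/2 − 1/6 = 1/3
Scaled code = (code − low) / width = (5/18 − 1/6) / 1/3 = 1/3
  b: [0/1, 1/6) 
  c: [1/6, 1/2) ← scaled code falls here ✓
  e: [1/2, 1/1) 

Answer: c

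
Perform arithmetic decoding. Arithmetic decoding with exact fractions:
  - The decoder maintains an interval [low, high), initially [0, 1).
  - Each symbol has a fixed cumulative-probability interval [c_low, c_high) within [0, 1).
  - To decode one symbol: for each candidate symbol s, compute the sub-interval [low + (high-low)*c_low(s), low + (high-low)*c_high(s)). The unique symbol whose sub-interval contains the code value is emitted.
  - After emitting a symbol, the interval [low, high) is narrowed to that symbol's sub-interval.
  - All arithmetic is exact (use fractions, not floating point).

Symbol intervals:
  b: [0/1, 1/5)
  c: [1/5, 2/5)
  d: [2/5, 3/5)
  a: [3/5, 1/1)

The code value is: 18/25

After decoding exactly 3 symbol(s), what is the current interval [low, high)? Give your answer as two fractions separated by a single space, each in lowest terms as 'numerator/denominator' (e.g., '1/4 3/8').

Answer: 89/125 91/125

Derivation:
Step 1: interval [0/1, 1/1), width = 1/1 - 0/1 = 1/1
  'b': [0/1 + 1/1*0/1, 0/1 + 1/1*1/5) = [0/1, 1/5)
  'c': [0/1 + 1/1*1/5, 0/1 + 1/1*2/5) = [1/5, 2/5)
  'd': [0/1 + 1/1*2/5, 0/1 + 1/1*3/5) = [2/5, 3/5)
  'a': [0/1 + 1/1*3/5, 0/1 + 1/1*1/1) = [3/5, 1/1) <- contains code 18/25
  emit 'a', narrow to [3/5, 1/1)
Step 2: interval [3/5, 1/1), width = 1/1 - 3/5 = 2/5
  'b': [3/5 + 2/5*0/1, 3/5 + 2/5*1/5) = [3/5, 17/25)
  'c': [3/5 + 2/5*1/5, 3/5 + 2/5*2/5) = [17/25, 19/25) <- contains code 18/25
  'd': [3/5 + 2/5*2/5, 3/5 + 2/5*3/5) = [19/25, 21/25)
  'a': [3/5 + 2/5*3/5, 3/5 + 2/5*1/1) = [21/25, 1/1)
  emit 'c', narrow to [17/25, 19/25)
Step 3: interval [17/25, 19/25), width = 19/25 - 17/25 = 2/25
  'b': [17/25 + 2/25*0/1, 17/25 + 2/25*1/5) = [17/25, 87/125)
  'c': [17/25 + 2/25*1/5, 17/25 + 2/25*2/5) = [87/125, 89/125)
  'd': [17/25 + 2/25*2/5, 17/25 + 2/25*3/5) = [89/125, 91/125) <- contains code 18/25
  'a': [17/25 + 2/25*3/5, 17/25 + 2/25*1/1) = [91/125, 19/25)
  emit 'd', narrow to [89/125, 91/125)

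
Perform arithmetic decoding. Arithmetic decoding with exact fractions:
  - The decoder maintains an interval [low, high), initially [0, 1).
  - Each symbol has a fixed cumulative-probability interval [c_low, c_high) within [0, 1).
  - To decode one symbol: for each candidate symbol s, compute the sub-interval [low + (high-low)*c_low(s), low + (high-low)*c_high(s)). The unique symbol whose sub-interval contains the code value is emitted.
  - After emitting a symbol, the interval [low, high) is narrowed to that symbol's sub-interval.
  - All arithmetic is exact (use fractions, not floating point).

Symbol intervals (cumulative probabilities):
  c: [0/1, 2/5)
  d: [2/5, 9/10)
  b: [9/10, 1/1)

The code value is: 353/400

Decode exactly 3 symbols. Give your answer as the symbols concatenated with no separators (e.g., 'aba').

Answer: dbd

Derivation:
Step 1: interval [0/1, 1/1), width = 1/1 - 0/1 = 1/1
  'c': [0/1 + 1/1*0/1, 0/1 + 1/1*2/5) = [0/1, 2/5)
  'd': [0/1 + 1/1*2/5, 0/1 + 1/1*9/10) = [2/5, 9/10) <- contains code 353/400
  'b': [0/1 + 1/1*9/10, 0/1 + 1/1*1/1) = [9/10, 1/1)
  emit 'd', narrow to [2/5, 9/10)
Step 2: interval [2/5, 9/10), width = 9/10 - 2/5 = 1/2
  'c': [2/5 + 1/2*0/1, 2/5 + 1/2*2/5) = [2/5, 3/5)
  'd': [2/5 + 1/2*2/5, 2/5 + 1/2*9/10) = [3/5, 17/20)
  'b': [2/5 + 1/2*9/10, 2/5 + 1/2*1/1) = [17/20, 9/10) <- contains code 353/400
  emit 'b', narrow to [17/20, 9/10)
Step 3: interval [17/20, 9/10), width = 9/10 - 17/20 = 1/20
  'c': [17/20 + 1/20*0/1, 17/20 + 1/20*2/5) = [17/20, 87/100)
  'd': [17/20 + 1/20*2/5, 17/20 + 1/20*9/10) = [87/100, 179/200) <- contains code 353/400
  'b': [17/20 + 1/20*9/10, 17/20 + 1/20*1/1) = [179/200, 9/10)
  emit 'd', narrow to [87/100, 179/200)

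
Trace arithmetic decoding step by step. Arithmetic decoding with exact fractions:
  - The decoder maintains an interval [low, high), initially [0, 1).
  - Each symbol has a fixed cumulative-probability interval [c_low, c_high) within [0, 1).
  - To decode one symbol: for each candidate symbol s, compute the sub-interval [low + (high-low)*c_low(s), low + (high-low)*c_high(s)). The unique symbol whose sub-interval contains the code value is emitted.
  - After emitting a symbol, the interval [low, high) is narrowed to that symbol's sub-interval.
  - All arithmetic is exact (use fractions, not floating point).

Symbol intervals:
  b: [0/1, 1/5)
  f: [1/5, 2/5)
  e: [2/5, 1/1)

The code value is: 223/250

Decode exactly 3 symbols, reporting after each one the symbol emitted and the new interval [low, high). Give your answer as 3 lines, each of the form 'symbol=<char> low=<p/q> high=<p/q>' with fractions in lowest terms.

Step 1: interval [0/1, 1/1), width = 1/1 - 0/1 = 1/1
  'b': [0/1 + 1/1*0/1, 0/1 + 1/1*1/5) = [0/1, 1/5)
  'f': [0/1 + 1/1*1/5, 0/1 + 1/1*2/5) = [1/5, 2/5)
  'e': [0/1 + 1/1*2/5, 0/1 + 1/1*1/1) = [2/5, 1/1) <- contains code 223/250
  emit 'e', narrow to [2/5, 1/1)
Step 2: interval [2/5, 1/1), width = 1/1 - 2/5 = 3/5
  'b': [2/5 + 3/5*0/1, 2/5 + 3/5*1/5) = [2/5, 13/25)
  'f': [2/5 + 3/5*1/5, 2/5 + 3/5*2/5) = [13/25, 16/25)
  'e': [2/5 + 3/5*2/5, 2/5 + 3/5*1/1) = [16/25, 1/1) <- contains code 223/250
  emit 'e', narrow to [16/25, 1/1)
Step 3: interval [16/25, 1/1), width = 1/1 - 16/25 = 9/25
  'b': [16/25 + 9/25*0/1, 16/25 + 9/25*1/5) = [16/25, 89/125)
  'f': [16/25 + 9/25*1/5, 16/25 + 9/25*2/5) = [89/125, 98/125)
  'e': [16/25 + 9/25*2/5, 16/25 + 9/25*1/1) = [98/125, 1/1) <- contains code 223/250
  emit 'e', narrow to [98/125, 1/1)

Answer: symbol=e low=2/5 high=1/1
symbol=e low=16/25 high=1/1
symbol=e low=98/125 high=1/1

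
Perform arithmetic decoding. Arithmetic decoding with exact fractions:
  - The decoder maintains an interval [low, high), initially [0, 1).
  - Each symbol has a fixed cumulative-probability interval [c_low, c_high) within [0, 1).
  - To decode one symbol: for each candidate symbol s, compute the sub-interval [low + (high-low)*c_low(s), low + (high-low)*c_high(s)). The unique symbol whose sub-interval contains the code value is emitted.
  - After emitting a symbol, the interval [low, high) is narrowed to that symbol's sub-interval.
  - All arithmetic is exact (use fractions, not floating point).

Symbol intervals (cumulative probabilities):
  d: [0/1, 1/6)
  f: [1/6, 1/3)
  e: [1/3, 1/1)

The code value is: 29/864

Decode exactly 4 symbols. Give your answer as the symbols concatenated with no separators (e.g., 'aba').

Answer: dfff

Derivation:
Step 1: interval [0/1, 1/1), width = 1/1 - 0/1 = 1/1
  'd': [0/1 + 1/1*0/1, 0/1 + 1/1*1/6) = [0/1, 1/6) <- contains code 29/864
  'f': [0/1 + 1/1*1/6, 0/1 + 1/1*1/3) = [1/6, 1/3)
  'e': [0/1 + 1/1*1/3, 0/1 + 1/1*1/1) = [1/3, 1/1)
  emit 'd', narrow to [0/1, 1/6)
Step 2: interval [0/1, 1/6), width = 1/6 - 0/1 = 1/6
  'd': [0/1 + 1/6*0/1, 0/1 + 1/6*1/6) = [0/1, 1/36)
  'f': [0/1 + 1/6*1/6, 0/1 + 1/6*1/3) = [1/36, 1/18) <- contains code 29/864
  'e': [0/1 + 1/6*1/3, 0/1 + 1/6*1/1) = [1/18, 1/6)
  emit 'f', narrow to [1/36, 1/18)
Step 3: interval [1/36, 1/18), width = 1/18 - 1/36 = 1/36
  'd': [1/36 + 1/36*0/1, 1/36 + 1/36*1/6) = [1/36, 7/216)
  'f': [1/36 + 1/36*1/6, 1/36 + 1/36*1/3) = [7/216, 1/27) <- contains code 29/864
  'e': [1/36 + 1/36*1/3, 1/36 + 1/36*1/1) = [1/27, 1/18)
  emit 'f', narrow to [7/216, 1/27)
Step 4: interval [7/216, 1/27), width = 1/27 - 7/216 = 1/216
  'd': [7/216 + 1/216*0/1, 7/216 + 1/216*1/6) = [7/216, 43/1296)
  'f': [7/216 + 1/216*1/6, 7/216 + 1/216*1/3) = [43/1296, 11/324) <- contains code 29/864
  'e': [7/216 + 1/216*1/3, 7/216 + 1/216*1/1) = [11/324, 1/27)
  emit 'f', narrow to [43/1296, 11/324)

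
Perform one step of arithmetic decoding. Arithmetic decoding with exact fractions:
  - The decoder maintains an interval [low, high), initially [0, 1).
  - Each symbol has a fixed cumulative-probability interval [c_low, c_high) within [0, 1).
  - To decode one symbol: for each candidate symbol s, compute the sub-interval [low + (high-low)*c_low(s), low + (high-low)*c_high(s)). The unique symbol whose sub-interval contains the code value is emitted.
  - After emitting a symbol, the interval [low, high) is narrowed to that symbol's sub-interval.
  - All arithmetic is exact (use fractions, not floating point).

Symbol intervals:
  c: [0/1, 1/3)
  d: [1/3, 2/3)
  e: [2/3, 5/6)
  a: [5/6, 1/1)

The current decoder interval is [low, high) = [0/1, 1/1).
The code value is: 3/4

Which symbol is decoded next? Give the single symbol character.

Answer: e

Derivation:
Interval width = high − low = 1/1 − 0/1 = 1/1
Scaled code = (code − low) / width = (3/4 − 0/1) / 1/1 = 3/4
  c: [0/1, 1/3) 
  d: [1/3, 2/3) 
  e: [2/3, 5/6) ← scaled code falls here ✓
  a: [5/6, 1/1) 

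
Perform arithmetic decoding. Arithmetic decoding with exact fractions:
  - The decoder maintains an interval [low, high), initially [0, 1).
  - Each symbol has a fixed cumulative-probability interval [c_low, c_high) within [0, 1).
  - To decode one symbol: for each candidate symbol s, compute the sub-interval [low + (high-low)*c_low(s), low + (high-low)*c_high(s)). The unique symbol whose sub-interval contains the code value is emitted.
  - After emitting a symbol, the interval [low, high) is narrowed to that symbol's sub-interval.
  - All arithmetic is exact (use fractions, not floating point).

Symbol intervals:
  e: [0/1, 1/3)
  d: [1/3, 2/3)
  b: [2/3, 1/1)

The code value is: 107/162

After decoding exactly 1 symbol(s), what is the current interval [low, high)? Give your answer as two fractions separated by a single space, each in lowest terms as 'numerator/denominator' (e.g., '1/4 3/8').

Answer: 1/3 2/3

Derivation:
Step 1: interval [0/1, 1/1), width = 1/1 - 0/1 = 1/1
  'e': [0/1 + 1/1*0/1, 0/1 + 1/1*1/3) = [0/1, 1/3)
  'd': [0/1 + 1/1*1/3, 0/1 + 1/1*2/3) = [1/3, 2/3) <- contains code 107/162
  'b': [0/1 + 1/1*2/3, 0/1 + 1/1*1/1) = [2/3, 1/1)
  emit 'd', narrow to [1/3, 2/3)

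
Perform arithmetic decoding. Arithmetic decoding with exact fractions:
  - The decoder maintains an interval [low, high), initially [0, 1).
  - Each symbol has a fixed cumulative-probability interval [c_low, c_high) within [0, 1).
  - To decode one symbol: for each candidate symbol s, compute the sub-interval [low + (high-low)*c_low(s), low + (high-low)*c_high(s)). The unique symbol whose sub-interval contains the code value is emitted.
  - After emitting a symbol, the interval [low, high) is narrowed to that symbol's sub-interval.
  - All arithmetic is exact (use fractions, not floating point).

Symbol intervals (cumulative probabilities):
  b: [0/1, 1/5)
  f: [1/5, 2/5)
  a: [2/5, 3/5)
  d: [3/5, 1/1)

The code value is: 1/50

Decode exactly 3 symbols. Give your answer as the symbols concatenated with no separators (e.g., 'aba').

Step 1: interval [0/1, 1/1), width = 1/1 - 0/1 = 1/1
  'b': [0/1 + 1/1*0/1, 0/1 + 1/1*1/5) = [0/1, 1/5) <- contains code 1/50
  'f': [0/1 + 1/1*1/5, 0/1 + 1/1*2/5) = [1/5, 2/5)
  'a': [0/1 + 1/1*2/5, 0/1 + 1/1*3/5) = [2/5, 3/5)
  'd': [0/1 + 1/1*3/5, 0/1 + 1/1*1/1) = [3/5, 1/1)
  emit 'b', narrow to [0/1, 1/5)
Step 2: interval [0/1, 1/5), width = 1/5 - 0/1 = 1/5
  'b': [0/1 + 1/5*0/1, 0/1 + 1/5*1/5) = [0/1, 1/25) <- contains code 1/50
  'f': [0/1 + 1/5*1/5, 0/1 + 1/5*2/5) = [1/25, 2/25)
  'a': [0/1 + 1/5*2/5, 0/1 + 1/5*3/5) = [2/25, 3/25)
  'd': [0/1 + 1/5*3/5, 0/1 + 1/5*1/1) = [3/25, 1/5)
  emit 'b', narrow to [0/1, 1/25)
Step 3: interval [0/1, 1/25), width = 1/25 - 0/1 = 1/25
  'b': [0/1 + 1/25*0/1, 0/1 + 1/25*1/5) = [0/1, 1/125)
  'f': [0/1 + 1/25*1/5, 0/1 + 1/25*2/5) = [1/125, 2/125)
  'a': [0/1 + 1/25*2/5, 0/1 + 1/25*3/5) = [2/125, 3/125) <- contains code 1/50
  'd': [0/1 + 1/25*3/5, 0/1 + 1/25*1/1) = [3/125, 1/25)
  emit 'a', narrow to [2/125, 3/125)

Answer: bba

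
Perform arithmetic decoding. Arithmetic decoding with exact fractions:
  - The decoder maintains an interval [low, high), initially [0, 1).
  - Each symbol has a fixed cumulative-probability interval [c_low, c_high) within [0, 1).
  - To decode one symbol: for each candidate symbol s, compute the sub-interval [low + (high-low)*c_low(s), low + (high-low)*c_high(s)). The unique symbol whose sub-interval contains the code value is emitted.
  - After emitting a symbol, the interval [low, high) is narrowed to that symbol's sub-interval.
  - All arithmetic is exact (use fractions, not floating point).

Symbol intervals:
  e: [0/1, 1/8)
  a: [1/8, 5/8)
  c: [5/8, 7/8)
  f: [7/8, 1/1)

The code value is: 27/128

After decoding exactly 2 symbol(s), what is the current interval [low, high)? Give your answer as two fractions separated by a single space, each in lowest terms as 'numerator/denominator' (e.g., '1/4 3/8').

Step 1: interval [0/1, 1/1), width = 1/1 - 0/1 = 1/1
  'e': [0/1 + 1/1*0/1, 0/1 + 1/1*1/8) = [0/1, 1/8)
  'a': [0/1 + 1/1*1/8, 0/1 + 1/1*5/8) = [1/8, 5/8) <- contains code 27/128
  'c': [0/1 + 1/1*5/8, 0/1 + 1/1*7/8) = [5/8, 7/8)
  'f': [0/1 + 1/1*7/8, 0/1 + 1/1*1/1) = [7/8, 1/1)
  emit 'a', narrow to [1/8, 5/8)
Step 2: interval [1/8, 5/8), width = 5/8 - 1/8 = 1/2
  'e': [1/8 + 1/2*0/1, 1/8 + 1/2*1/8) = [1/8, 3/16)
  'a': [1/8 + 1/2*1/8, 1/8 + 1/2*5/8) = [3/16, 7/16) <- contains code 27/128
  'c': [1/8 + 1/2*5/8, 1/8 + 1/2*7/8) = [7/16, 9/16)
  'f': [1/8 + 1/2*7/8, 1/8 + 1/2*1/1) = [9/16, 5/8)
  emit 'a', narrow to [3/16, 7/16)

Answer: 3/16 7/16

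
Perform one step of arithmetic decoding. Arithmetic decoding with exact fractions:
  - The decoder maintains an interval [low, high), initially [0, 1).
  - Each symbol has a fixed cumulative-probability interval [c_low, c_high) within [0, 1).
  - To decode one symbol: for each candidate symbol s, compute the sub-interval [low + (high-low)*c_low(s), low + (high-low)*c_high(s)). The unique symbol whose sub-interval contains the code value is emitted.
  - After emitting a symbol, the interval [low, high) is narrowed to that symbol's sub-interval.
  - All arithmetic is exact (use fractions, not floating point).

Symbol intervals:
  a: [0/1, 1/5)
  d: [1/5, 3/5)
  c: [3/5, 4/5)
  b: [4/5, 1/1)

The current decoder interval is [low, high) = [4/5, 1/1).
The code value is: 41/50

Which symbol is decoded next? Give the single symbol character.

Answer: a

Derivation:
Interval width = high − low = 1/1 − 4/5 = 1/5
Scaled code = (code − low) / width = (41/50 − 4/5) / 1/5 = 1/10
  a: [0/1, 1/5) ← scaled code falls here ✓
  d: [1/5, 3/5) 
  c: [3/5, 4/5) 
  b: [4/5, 1/1) 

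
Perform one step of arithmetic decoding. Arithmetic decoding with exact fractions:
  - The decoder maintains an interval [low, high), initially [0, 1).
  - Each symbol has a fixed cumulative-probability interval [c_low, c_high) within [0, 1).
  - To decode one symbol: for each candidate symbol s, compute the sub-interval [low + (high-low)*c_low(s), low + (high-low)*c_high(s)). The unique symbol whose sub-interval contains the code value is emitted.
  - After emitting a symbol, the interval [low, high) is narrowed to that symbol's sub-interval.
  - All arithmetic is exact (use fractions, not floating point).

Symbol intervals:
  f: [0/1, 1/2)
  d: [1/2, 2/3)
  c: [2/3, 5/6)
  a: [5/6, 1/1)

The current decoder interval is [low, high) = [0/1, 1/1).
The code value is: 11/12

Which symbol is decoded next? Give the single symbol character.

Interval width = high − low = 1/1 − 0/1 = 1/1
Scaled code = (code − low) / width = (11/12 − 0/1) / 1/1 = 11/12
  f: [0/1, 1/2) 
  d: [1/2, 2/3) 
  c: [2/3, 5/6) 
  a: [5/6, 1/1) ← scaled code falls here ✓

Answer: a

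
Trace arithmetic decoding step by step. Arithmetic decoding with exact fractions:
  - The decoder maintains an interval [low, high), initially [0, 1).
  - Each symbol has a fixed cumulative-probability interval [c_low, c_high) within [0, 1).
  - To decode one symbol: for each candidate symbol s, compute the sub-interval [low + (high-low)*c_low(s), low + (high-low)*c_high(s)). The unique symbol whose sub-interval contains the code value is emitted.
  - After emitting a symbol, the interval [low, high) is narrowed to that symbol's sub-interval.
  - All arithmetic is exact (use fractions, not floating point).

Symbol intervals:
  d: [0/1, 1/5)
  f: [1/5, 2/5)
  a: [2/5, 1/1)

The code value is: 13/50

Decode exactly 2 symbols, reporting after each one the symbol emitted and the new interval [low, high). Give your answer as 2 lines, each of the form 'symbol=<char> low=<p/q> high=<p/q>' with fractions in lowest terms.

Answer: symbol=f low=1/5 high=2/5
symbol=f low=6/25 high=7/25

Derivation:
Step 1: interval [0/1, 1/1), width = 1/1 - 0/1 = 1/1
  'd': [0/1 + 1/1*0/1, 0/1 + 1/1*1/5) = [0/1, 1/5)
  'f': [0/1 + 1/1*1/5, 0/1 + 1/1*2/5) = [1/5, 2/5) <- contains code 13/50
  'a': [0/1 + 1/1*2/5, 0/1 + 1/1*1/1) = [2/5, 1/1)
  emit 'f', narrow to [1/5, 2/5)
Step 2: interval [1/5, 2/5), width = 2/5 - 1/5 = 1/5
  'd': [1/5 + 1/5*0/1, 1/5 + 1/5*1/5) = [1/5, 6/25)
  'f': [1/5 + 1/5*1/5, 1/5 + 1/5*2/5) = [6/25, 7/25) <- contains code 13/50
  'a': [1/5 + 1/5*2/5, 1/5 + 1/5*1/1) = [7/25, 2/5)
  emit 'f', narrow to [6/25, 7/25)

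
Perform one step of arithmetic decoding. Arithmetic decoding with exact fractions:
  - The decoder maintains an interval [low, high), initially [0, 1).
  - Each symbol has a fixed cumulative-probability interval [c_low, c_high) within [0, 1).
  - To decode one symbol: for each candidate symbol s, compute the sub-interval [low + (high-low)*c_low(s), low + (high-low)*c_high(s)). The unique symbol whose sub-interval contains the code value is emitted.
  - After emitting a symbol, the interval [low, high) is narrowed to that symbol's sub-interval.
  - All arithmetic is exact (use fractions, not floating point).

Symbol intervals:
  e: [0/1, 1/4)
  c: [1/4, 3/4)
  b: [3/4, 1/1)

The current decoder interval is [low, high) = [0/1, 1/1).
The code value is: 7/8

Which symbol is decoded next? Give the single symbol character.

Answer: b

Derivation:
Interval width = high − low = 1/1 − 0/1 = 1/1
Scaled code = (code − low) / width = (7/8 − 0/1) / 1/1 = 7/8
  e: [0/1, 1/4) 
  c: [1/4, 3/4) 
  b: [3/4, 1/1) ← scaled code falls here ✓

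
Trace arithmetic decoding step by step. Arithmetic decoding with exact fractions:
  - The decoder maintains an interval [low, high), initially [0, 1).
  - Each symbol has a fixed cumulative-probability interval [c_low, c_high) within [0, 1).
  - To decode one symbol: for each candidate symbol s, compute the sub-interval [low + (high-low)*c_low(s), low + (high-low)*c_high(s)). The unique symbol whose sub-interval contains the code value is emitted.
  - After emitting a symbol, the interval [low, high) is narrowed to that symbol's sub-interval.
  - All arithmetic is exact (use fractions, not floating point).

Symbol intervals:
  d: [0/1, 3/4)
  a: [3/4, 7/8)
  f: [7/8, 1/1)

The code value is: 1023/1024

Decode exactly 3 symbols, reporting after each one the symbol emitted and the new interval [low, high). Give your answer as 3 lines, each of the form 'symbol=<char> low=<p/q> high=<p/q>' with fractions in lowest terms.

Step 1: interval [0/1, 1/1), width = 1/1 - 0/1 = 1/1
  'd': [0/1 + 1/1*0/1, 0/1 + 1/1*3/4) = [0/1, 3/4)
  'a': [0/1 + 1/1*3/4, 0/1 + 1/1*7/8) = [3/4, 7/8)
  'f': [0/1 + 1/1*7/8, 0/1 + 1/1*1/1) = [7/8, 1/1) <- contains code 1023/1024
  emit 'f', narrow to [7/8, 1/1)
Step 2: interval [7/8, 1/1), width = 1/1 - 7/8 = 1/8
  'd': [7/8 + 1/8*0/1, 7/8 + 1/8*3/4) = [7/8, 31/32)
  'a': [7/8 + 1/8*3/4, 7/8 + 1/8*7/8) = [31/32, 63/64)
  'f': [7/8 + 1/8*7/8, 7/8 + 1/8*1/1) = [63/64, 1/1) <- contains code 1023/1024
  emit 'f', narrow to [63/64, 1/1)
Step 3: interval [63/64, 1/1), width = 1/1 - 63/64 = 1/64
  'd': [63/64 + 1/64*0/1, 63/64 + 1/64*3/4) = [63/64, 255/256)
  'a': [63/64 + 1/64*3/4, 63/64 + 1/64*7/8) = [255/256, 511/512)
  'f': [63/64 + 1/64*7/8, 63/64 + 1/64*1/1) = [511/512, 1/1) <- contains code 1023/1024
  emit 'f', narrow to [511/512, 1/1)

Answer: symbol=f low=7/8 high=1/1
symbol=f low=63/64 high=1/1
symbol=f low=511/512 high=1/1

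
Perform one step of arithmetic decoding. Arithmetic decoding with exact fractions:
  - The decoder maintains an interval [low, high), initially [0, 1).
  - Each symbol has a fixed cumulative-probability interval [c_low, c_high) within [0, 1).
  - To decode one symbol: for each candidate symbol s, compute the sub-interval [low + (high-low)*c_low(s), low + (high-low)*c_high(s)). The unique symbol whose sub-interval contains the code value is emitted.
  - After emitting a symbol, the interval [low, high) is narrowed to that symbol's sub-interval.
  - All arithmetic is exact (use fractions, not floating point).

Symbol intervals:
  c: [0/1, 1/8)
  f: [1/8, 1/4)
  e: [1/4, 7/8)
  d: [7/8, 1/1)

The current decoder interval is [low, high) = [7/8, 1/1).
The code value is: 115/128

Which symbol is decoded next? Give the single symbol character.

Interval width = high − low = 1/1 − 7/8 = 1/8
Scaled code = (code − low) / width = (115/128 − 7/8) / 1/8 = 3/16
  c: [0/1, 1/8) 
  f: [1/8, 1/4) ← scaled code falls here ✓
  e: [1/4, 7/8) 
  d: [7/8, 1/1) 

Answer: f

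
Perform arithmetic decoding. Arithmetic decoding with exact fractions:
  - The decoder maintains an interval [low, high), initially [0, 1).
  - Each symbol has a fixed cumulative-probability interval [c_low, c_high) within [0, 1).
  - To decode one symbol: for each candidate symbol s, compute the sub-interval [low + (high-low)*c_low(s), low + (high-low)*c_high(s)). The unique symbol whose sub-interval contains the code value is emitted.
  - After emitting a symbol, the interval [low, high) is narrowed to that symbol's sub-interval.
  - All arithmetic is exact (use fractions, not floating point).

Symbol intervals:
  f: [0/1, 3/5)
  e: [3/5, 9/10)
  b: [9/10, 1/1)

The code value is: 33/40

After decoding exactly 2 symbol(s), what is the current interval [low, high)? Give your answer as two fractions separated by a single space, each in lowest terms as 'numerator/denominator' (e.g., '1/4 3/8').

Step 1: interval [0/1, 1/1), width = 1/1 - 0/1 = 1/1
  'f': [0/1 + 1/1*0/1, 0/1 + 1/1*3/5) = [0/1, 3/5)
  'e': [0/1 + 1/1*3/5, 0/1 + 1/1*9/10) = [3/5, 9/10) <- contains code 33/40
  'b': [0/1 + 1/1*9/10, 0/1 + 1/1*1/1) = [9/10, 1/1)
  emit 'e', narrow to [3/5, 9/10)
Step 2: interval [3/5, 9/10), width = 9/10 - 3/5 = 3/10
  'f': [3/5 + 3/10*0/1, 3/5 + 3/10*3/5) = [3/5, 39/50)
  'e': [3/5 + 3/10*3/5, 3/5 + 3/10*9/10) = [39/50, 87/100) <- contains code 33/40
  'b': [3/5 + 3/10*9/10, 3/5 + 3/10*1/1) = [87/100, 9/10)
  emit 'e', narrow to [39/50, 87/100)

Answer: 39/50 87/100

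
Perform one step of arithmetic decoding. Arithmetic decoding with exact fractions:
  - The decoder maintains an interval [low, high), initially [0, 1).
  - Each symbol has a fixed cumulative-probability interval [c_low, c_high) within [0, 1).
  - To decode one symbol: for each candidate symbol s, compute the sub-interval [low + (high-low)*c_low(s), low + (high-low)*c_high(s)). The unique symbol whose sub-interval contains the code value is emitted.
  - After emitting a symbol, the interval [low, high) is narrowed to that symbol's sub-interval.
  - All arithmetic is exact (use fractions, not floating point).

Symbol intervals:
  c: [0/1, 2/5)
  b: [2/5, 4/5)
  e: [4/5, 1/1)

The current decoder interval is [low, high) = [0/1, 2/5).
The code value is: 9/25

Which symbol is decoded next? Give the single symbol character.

Interval width = high − low = 2/5 − 0/1 = 2/5
Scaled code = (code − low) / width = (9/25 − 0/1) / 2/5 = 9/10
  c: [0/1, 2/5) 
  b: [2/5, 4/5) 
  e: [4/5, 1/1) ← scaled code falls here ✓

Answer: e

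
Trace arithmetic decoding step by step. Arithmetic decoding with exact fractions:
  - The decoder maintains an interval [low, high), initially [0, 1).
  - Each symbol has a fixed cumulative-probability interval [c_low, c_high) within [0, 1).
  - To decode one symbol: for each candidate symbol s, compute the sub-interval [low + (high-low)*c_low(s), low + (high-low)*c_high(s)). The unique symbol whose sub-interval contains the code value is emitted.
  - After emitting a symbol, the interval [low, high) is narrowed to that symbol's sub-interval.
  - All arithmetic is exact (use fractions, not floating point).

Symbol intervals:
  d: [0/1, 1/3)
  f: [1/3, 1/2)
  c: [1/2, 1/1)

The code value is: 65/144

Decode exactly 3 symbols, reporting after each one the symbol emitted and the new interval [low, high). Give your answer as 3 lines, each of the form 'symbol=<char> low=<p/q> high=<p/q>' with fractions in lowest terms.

Answer: symbol=f low=1/3 high=1/2
symbol=c low=5/12 high=1/2
symbol=f low=4/9 high=11/24

Derivation:
Step 1: interval [0/1, 1/1), width = 1/1 - 0/1 = 1/1
  'd': [0/1 + 1/1*0/1, 0/1 + 1/1*1/3) = [0/1, 1/3)
  'f': [0/1 + 1/1*1/3, 0/1 + 1/1*1/2) = [1/3, 1/2) <- contains code 65/144
  'c': [0/1 + 1/1*1/2, 0/1 + 1/1*1/1) = [1/2, 1/1)
  emit 'f', narrow to [1/3, 1/2)
Step 2: interval [1/3, 1/2), width = 1/2 - 1/3 = 1/6
  'd': [1/3 + 1/6*0/1, 1/3 + 1/6*1/3) = [1/3, 7/18)
  'f': [1/3 + 1/6*1/3, 1/3 + 1/6*1/2) = [7/18, 5/12)
  'c': [1/3 + 1/6*1/2, 1/3 + 1/6*1/1) = [5/12, 1/2) <- contains code 65/144
  emit 'c', narrow to [5/12, 1/2)
Step 3: interval [5/12, 1/2), width = 1/2 - 5/12 = 1/12
  'd': [5/12 + 1/12*0/1, 5/12 + 1/12*1/3) = [5/12, 4/9)
  'f': [5/12 + 1/12*1/3, 5/12 + 1/12*1/2) = [4/9, 11/24) <- contains code 65/144
  'c': [5/12 + 1/12*1/2, 5/12 + 1/12*1/1) = [11/24, 1/2)
  emit 'f', narrow to [4/9, 11/24)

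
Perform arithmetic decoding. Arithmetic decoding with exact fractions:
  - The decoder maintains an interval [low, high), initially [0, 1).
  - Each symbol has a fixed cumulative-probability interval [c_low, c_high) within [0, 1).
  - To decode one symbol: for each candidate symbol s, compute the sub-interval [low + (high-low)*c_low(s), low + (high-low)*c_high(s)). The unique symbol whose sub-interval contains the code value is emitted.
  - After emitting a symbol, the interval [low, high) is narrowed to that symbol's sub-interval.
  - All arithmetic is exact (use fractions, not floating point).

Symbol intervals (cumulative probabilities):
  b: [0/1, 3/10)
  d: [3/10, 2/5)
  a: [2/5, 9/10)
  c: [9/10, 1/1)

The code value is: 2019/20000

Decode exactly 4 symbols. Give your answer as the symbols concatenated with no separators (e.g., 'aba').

Answer: bdda

Derivation:
Step 1: interval [0/1, 1/1), width = 1/1 - 0/1 = 1/1
  'b': [0/1 + 1/1*0/1, 0/1 + 1/1*3/10) = [0/1, 3/10) <- contains code 2019/20000
  'd': [0/1 + 1/1*3/10, 0/1 + 1/1*2/5) = [3/10, 2/5)
  'a': [0/1 + 1/1*2/5, 0/1 + 1/1*9/10) = [2/5, 9/10)
  'c': [0/1 + 1/1*9/10, 0/1 + 1/1*1/1) = [9/10, 1/1)
  emit 'b', narrow to [0/1, 3/10)
Step 2: interval [0/1, 3/10), width = 3/10 - 0/1 = 3/10
  'b': [0/1 + 3/10*0/1, 0/1 + 3/10*3/10) = [0/1, 9/100)
  'd': [0/1 + 3/10*3/10, 0/1 + 3/10*2/5) = [9/100, 3/25) <- contains code 2019/20000
  'a': [0/1 + 3/10*2/5, 0/1 + 3/10*9/10) = [3/25, 27/100)
  'c': [0/1 + 3/10*9/10, 0/1 + 3/10*1/1) = [27/100, 3/10)
  emit 'd', narrow to [9/100, 3/25)
Step 3: interval [9/100, 3/25), width = 3/25 - 9/100 = 3/100
  'b': [9/100 + 3/100*0/1, 9/100 + 3/100*3/10) = [9/100, 99/1000)
  'd': [9/100 + 3/100*3/10, 9/100 + 3/100*2/5) = [99/1000, 51/500) <- contains code 2019/20000
  'a': [9/100 + 3/100*2/5, 9/100 + 3/100*9/10) = [51/500, 117/1000)
  'c': [9/100 + 3/100*9/10, 9/100 + 3/100*1/1) = [117/1000, 3/25)
  emit 'd', narrow to [99/1000, 51/500)
Step 4: interval [99/1000, 51/500), width = 51/500 - 99/1000 = 3/1000
  'b': [99/1000 + 3/1000*0/1, 99/1000 + 3/1000*3/10) = [99/1000, 999/10000)
  'd': [99/1000 + 3/1000*3/10, 99/1000 + 3/1000*2/5) = [999/10000, 501/5000)
  'a': [99/1000 + 3/1000*2/5, 99/1000 + 3/1000*9/10) = [501/5000, 1017/10000) <- contains code 2019/20000
  'c': [99/1000 + 3/1000*9/10, 99/1000 + 3/1000*1/1) = [1017/10000, 51/500)
  emit 'a', narrow to [501/5000, 1017/10000)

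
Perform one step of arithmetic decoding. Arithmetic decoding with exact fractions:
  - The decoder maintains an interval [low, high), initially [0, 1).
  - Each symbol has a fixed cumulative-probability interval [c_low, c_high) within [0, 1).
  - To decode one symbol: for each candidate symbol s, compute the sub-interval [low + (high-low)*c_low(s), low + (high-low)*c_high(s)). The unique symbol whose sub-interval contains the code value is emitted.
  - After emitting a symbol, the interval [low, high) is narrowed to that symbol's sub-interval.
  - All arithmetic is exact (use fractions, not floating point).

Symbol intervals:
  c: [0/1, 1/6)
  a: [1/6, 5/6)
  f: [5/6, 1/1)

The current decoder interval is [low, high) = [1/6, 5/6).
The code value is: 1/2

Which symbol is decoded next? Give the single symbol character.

Interval width = high − low = 5/6 − 1/6 = 2/3
Scaled code = (code − low) / width = (1/2 − 1/6) / 2/3 = 1/2
  c: [0/1, 1/6) 
  a: [1/6, 5/6) ← scaled code falls here ✓
  f: [5/6, 1/1) 

Answer: a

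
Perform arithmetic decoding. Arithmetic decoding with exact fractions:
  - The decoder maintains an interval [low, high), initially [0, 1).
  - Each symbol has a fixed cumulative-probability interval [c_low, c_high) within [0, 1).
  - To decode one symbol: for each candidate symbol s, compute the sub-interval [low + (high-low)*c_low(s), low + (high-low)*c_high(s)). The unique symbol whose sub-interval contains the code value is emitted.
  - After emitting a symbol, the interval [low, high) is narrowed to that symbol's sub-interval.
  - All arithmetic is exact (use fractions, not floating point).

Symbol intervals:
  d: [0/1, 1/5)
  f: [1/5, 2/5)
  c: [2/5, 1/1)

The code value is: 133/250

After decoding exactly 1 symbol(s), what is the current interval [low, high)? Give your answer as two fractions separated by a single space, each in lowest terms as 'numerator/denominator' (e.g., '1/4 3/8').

Step 1: interval [0/1, 1/1), width = 1/1 - 0/1 = 1/1
  'd': [0/1 + 1/1*0/1, 0/1 + 1/1*1/5) = [0/1, 1/5)
  'f': [0/1 + 1/1*1/5, 0/1 + 1/1*2/5) = [1/5, 2/5)
  'c': [0/1 + 1/1*2/5, 0/1 + 1/1*1/1) = [2/5, 1/1) <- contains code 133/250
  emit 'c', narrow to [2/5, 1/1)

Answer: 2/5 1/1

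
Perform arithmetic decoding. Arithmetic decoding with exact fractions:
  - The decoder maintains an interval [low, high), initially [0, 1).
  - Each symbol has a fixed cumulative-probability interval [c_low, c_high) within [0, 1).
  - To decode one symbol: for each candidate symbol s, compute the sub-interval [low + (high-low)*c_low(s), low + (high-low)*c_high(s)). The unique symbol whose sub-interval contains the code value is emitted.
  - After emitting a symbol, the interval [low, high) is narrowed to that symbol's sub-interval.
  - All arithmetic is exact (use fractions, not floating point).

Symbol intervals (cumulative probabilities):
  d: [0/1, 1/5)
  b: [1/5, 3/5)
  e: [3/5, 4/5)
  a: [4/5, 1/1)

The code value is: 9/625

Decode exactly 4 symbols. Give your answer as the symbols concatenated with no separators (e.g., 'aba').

Answer: ddbb

Derivation:
Step 1: interval [0/1, 1/1), width = 1/1 - 0/1 = 1/1
  'd': [0/1 + 1/1*0/1, 0/1 + 1/1*1/5) = [0/1, 1/5) <- contains code 9/625
  'b': [0/1 + 1/1*1/5, 0/1 + 1/1*3/5) = [1/5, 3/5)
  'e': [0/1 + 1/1*3/5, 0/1 + 1/1*4/5) = [3/5, 4/5)
  'a': [0/1 + 1/1*4/5, 0/1 + 1/1*1/1) = [4/5, 1/1)
  emit 'd', narrow to [0/1, 1/5)
Step 2: interval [0/1, 1/5), width = 1/5 - 0/1 = 1/5
  'd': [0/1 + 1/5*0/1, 0/1 + 1/5*1/5) = [0/1, 1/25) <- contains code 9/625
  'b': [0/1 + 1/5*1/5, 0/1 + 1/5*3/5) = [1/25, 3/25)
  'e': [0/1 + 1/5*3/5, 0/1 + 1/5*4/5) = [3/25, 4/25)
  'a': [0/1 + 1/5*4/5, 0/1 + 1/5*1/1) = [4/25, 1/5)
  emit 'd', narrow to [0/1, 1/25)
Step 3: interval [0/1, 1/25), width = 1/25 - 0/1 = 1/25
  'd': [0/1 + 1/25*0/1, 0/1 + 1/25*1/5) = [0/1, 1/125)
  'b': [0/1 + 1/25*1/5, 0/1 + 1/25*3/5) = [1/125, 3/125) <- contains code 9/625
  'e': [0/1 + 1/25*3/5, 0/1 + 1/25*4/5) = [3/125, 4/125)
  'a': [0/1 + 1/25*4/5, 0/1 + 1/25*1/1) = [4/125, 1/25)
  emit 'b', narrow to [1/125, 3/125)
Step 4: interval [1/125, 3/125), width = 3/125 - 1/125 = 2/125
  'd': [1/125 + 2/125*0/1, 1/125 + 2/125*1/5) = [1/125, 7/625)
  'b': [1/125 + 2/125*1/5, 1/125 + 2/125*3/5) = [7/625, 11/625) <- contains code 9/625
  'e': [1/125 + 2/125*3/5, 1/125 + 2/125*4/5) = [11/625, 13/625)
  'a': [1/125 + 2/125*4/5, 1/125 + 2/125*1/1) = [13/625, 3/125)
  emit 'b', narrow to [7/625, 11/625)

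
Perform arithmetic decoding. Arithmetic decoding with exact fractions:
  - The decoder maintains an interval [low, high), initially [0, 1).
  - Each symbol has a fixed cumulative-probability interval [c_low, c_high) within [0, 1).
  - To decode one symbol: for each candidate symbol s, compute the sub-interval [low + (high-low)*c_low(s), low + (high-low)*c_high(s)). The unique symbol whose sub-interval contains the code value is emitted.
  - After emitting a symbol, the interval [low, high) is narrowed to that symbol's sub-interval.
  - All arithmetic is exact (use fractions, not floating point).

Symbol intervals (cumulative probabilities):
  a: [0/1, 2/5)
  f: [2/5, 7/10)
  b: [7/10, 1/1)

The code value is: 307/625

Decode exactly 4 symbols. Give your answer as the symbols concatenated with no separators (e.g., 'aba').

Answer: faba

Derivation:
Step 1: interval [0/1, 1/1), width = 1/1 - 0/1 = 1/1
  'a': [0/1 + 1/1*0/1, 0/1 + 1/1*2/5) = [0/1, 2/5)
  'f': [0/1 + 1/1*2/5, 0/1 + 1/1*7/10) = [2/5, 7/10) <- contains code 307/625
  'b': [0/1 + 1/1*7/10, 0/1 + 1/1*1/1) = [7/10, 1/1)
  emit 'f', narrow to [2/5, 7/10)
Step 2: interval [2/5, 7/10), width = 7/10 - 2/5 = 3/10
  'a': [2/5 + 3/10*0/1, 2/5 + 3/10*2/5) = [2/5, 13/25) <- contains code 307/625
  'f': [2/5 + 3/10*2/5, 2/5 + 3/10*7/10) = [13/25, 61/100)
  'b': [2/5 + 3/10*7/10, 2/5 + 3/10*1/1) = [61/100, 7/10)
  emit 'a', narrow to [2/5, 13/25)
Step 3: interval [2/5, 13/25), width = 13/25 - 2/5 = 3/25
  'a': [2/5 + 3/25*0/1, 2/5 + 3/25*2/5) = [2/5, 56/125)
  'f': [2/5 + 3/25*2/5, 2/5 + 3/25*7/10) = [56/125, 121/250)
  'b': [2/5 + 3/25*7/10, 2/5 + 3/25*1/1) = [121/250, 13/25) <- contains code 307/625
  emit 'b', narrow to [121/250, 13/25)
Step 4: interval [121/250, 13/25), width = 13/25 - 121/250 = 9/250
  'a': [121/250 + 9/250*0/1, 121/250 + 9/250*2/5) = [121/250, 623/1250) <- contains code 307/625
  'f': [121/250 + 9/250*2/5, 121/250 + 9/250*7/10) = [623/1250, 1273/2500)
  'b': [121/250 + 9/250*7/10, 121/250 + 9/250*1/1) = [1273/2500, 13/25)
  emit 'a', narrow to [121/250, 623/1250)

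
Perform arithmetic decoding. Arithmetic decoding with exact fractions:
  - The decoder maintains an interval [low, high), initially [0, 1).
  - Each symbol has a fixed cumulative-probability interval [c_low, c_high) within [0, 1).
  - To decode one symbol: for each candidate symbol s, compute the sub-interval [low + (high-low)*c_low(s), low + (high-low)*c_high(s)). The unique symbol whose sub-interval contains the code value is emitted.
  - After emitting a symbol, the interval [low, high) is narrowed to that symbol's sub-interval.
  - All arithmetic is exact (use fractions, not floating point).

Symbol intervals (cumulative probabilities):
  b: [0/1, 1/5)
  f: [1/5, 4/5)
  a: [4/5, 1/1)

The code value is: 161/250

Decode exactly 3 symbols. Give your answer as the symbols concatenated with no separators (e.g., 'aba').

Step 1: interval [0/1, 1/1), width = 1/1 - 0/1 = 1/1
  'b': [0/1 + 1/1*0/1, 0/1 + 1/1*1/5) = [0/1, 1/5)
  'f': [0/1 + 1/1*1/5, 0/1 + 1/1*4/5) = [1/5, 4/5) <- contains code 161/250
  'a': [0/1 + 1/1*4/5, 0/1 + 1/1*1/1) = [4/5, 1/1)
  emit 'f', narrow to [1/5, 4/5)
Step 2: interval [1/5, 4/5), width = 4/5 - 1/5 = 3/5
  'b': [1/5 + 3/5*0/1, 1/5 + 3/5*1/5) = [1/5, 8/25)
  'f': [1/5 + 3/5*1/5, 1/5 + 3/5*4/5) = [8/25, 17/25) <- contains code 161/250
  'a': [1/5 + 3/5*4/5, 1/5 + 3/5*1/1) = [17/25, 4/5)
  emit 'f', narrow to [8/25, 17/25)
Step 3: interval [8/25, 17/25), width = 17/25 - 8/25 = 9/25
  'b': [8/25 + 9/25*0/1, 8/25 + 9/25*1/5) = [8/25, 49/125)
  'f': [8/25 + 9/25*1/5, 8/25 + 9/25*4/5) = [49/125, 76/125)
  'a': [8/25 + 9/25*4/5, 8/25 + 9/25*1/1) = [76/125, 17/25) <- contains code 161/250
  emit 'a', narrow to [76/125, 17/25)

Answer: ffa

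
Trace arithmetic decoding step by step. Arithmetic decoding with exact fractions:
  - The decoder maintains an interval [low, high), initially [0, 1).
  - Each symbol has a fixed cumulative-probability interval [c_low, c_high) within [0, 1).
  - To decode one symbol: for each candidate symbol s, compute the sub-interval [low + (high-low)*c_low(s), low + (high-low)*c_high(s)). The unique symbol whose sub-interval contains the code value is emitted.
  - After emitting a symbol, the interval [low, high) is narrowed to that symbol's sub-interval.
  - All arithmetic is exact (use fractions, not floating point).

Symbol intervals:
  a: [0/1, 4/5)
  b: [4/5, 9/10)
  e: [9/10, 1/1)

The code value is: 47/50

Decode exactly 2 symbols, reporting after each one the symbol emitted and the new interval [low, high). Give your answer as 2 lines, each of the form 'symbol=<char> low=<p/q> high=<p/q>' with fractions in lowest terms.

Answer: symbol=e low=9/10 high=1/1
symbol=a low=9/10 high=49/50

Derivation:
Step 1: interval [0/1, 1/1), width = 1/1 - 0/1 = 1/1
  'a': [0/1 + 1/1*0/1, 0/1 + 1/1*4/5) = [0/1, 4/5)
  'b': [0/1 + 1/1*4/5, 0/1 + 1/1*9/10) = [4/5, 9/10)
  'e': [0/1 + 1/1*9/10, 0/1 + 1/1*1/1) = [9/10, 1/1) <- contains code 47/50
  emit 'e', narrow to [9/10, 1/1)
Step 2: interval [9/10, 1/1), width = 1/1 - 9/10 = 1/10
  'a': [9/10 + 1/10*0/1, 9/10 + 1/10*4/5) = [9/10, 49/50) <- contains code 47/50
  'b': [9/10 + 1/10*4/5, 9/10 + 1/10*9/10) = [49/50, 99/100)
  'e': [9/10 + 1/10*9/10, 9/10 + 1/10*1/1) = [99/100, 1/1)
  emit 'a', narrow to [9/10, 49/50)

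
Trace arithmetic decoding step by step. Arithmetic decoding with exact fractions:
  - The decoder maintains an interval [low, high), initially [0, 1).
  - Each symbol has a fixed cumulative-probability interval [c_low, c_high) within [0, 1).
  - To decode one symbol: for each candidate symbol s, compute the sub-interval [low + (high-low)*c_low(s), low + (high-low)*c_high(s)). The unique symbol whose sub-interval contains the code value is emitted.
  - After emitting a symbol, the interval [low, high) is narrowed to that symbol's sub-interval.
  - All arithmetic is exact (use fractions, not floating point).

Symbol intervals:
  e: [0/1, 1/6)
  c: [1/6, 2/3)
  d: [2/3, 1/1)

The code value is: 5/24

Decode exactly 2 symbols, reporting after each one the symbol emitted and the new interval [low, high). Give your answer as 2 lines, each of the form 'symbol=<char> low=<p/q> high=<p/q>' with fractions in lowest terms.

Step 1: interval [0/1, 1/1), width = 1/1 - 0/1 = 1/1
  'e': [0/1 + 1/1*0/1, 0/1 + 1/1*1/6) = [0/1, 1/6)
  'c': [0/1 + 1/1*1/6, 0/1 + 1/1*2/3) = [1/6, 2/3) <- contains code 5/24
  'd': [0/1 + 1/1*2/3, 0/1 + 1/1*1/1) = [2/3, 1/1)
  emit 'c', narrow to [1/6, 2/3)
Step 2: interval [1/6, 2/3), width = 2/3 - 1/6 = 1/2
  'e': [1/6 + 1/2*0/1, 1/6 + 1/2*1/6) = [1/6, 1/4) <- contains code 5/24
  'c': [1/6 + 1/2*1/6, 1/6 + 1/2*2/3) = [1/4, 1/2)
  'd': [1/6 + 1/2*2/3, 1/6 + 1/2*1/1) = [1/2, 2/3)
  emit 'e', narrow to [1/6, 1/4)

Answer: symbol=c low=1/6 high=2/3
symbol=e low=1/6 high=1/4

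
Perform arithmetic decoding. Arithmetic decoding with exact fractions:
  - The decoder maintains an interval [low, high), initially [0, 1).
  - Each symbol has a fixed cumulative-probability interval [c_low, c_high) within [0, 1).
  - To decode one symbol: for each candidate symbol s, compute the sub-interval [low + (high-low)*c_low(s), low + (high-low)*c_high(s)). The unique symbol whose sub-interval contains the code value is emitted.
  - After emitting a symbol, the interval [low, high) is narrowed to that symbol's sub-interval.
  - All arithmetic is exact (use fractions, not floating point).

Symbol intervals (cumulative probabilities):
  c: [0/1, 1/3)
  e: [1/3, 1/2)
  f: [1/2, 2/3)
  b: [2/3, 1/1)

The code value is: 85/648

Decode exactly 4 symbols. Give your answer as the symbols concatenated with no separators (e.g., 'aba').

Answer: ceec

Derivation:
Step 1: interval [0/1, 1/1), width = 1/1 - 0/1 = 1/1
  'c': [0/1 + 1/1*0/1, 0/1 + 1/1*1/3) = [0/1, 1/3) <- contains code 85/648
  'e': [0/1 + 1/1*1/3, 0/1 + 1/1*1/2) = [1/3, 1/2)
  'f': [0/1 + 1/1*1/2, 0/1 + 1/1*2/3) = [1/2, 2/3)
  'b': [0/1 + 1/1*2/3, 0/1 + 1/1*1/1) = [2/3, 1/1)
  emit 'c', narrow to [0/1, 1/3)
Step 2: interval [0/1, 1/3), width = 1/3 - 0/1 = 1/3
  'c': [0/1 + 1/3*0/1, 0/1 + 1/3*1/3) = [0/1, 1/9)
  'e': [0/1 + 1/3*1/3, 0/1 + 1/3*1/2) = [1/9, 1/6) <- contains code 85/648
  'f': [0/1 + 1/3*1/2, 0/1 + 1/3*2/3) = [1/6, 2/9)
  'b': [0/1 + 1/3*2/3, 0/1 + 1/3*1/1) = [2/9, 1/3)
  emit 'e', narrow to [1/9, 1/6)
Step 3: interval [1/9, 1/6), width = 1/6 - 1/9 = 1/18
  'c': [1/9 + 1/18*0/1, 1/9 + 1/18*1/3) = [1/9, 7/54)
  'e': [1/9 + 1/18*1/3, 1/9 + 1/18*1/2) = [7/54, 5/36) <- contains code 85/648
  'f': [1/9 + 1/18*1/2, 1/9 + 1/18*2/3) = [5/36, 4/27)
  'b': [1/9 + 1/18*2/3, 1/9 + 1/18*1/1) = [4/27, 1/6)
  emit 'e', narrow to [7/54, 5/36)
Step 4: interval [7/54, 5/36), width = 5/36 - 7/54 = 1/108
  'c': [7/54 + 1/108*0/1, 7/54 + 1/108*1/3) = [7/54, 43/324) <- contains code 85/648
  'e': [7/54 + 1/108*1/3, 7/54 + 1/108*1/2) = [43/324, 29/216)
  'f': [7/54 + 1/108*1/2, 7/54 + 1/108*2/3) = [29/216, 11/81)
  'b': [7/54 + 1/108*2/3, 7/54 + 1/108*1/1) = [11/81, 5/36)
  emit 'c', narrow to [7/54, 43/324)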